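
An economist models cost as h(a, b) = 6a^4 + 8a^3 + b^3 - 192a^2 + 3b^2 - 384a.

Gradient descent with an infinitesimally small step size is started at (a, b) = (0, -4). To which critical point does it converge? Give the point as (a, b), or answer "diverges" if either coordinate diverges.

diverges

h is separable, so gradient descent decouples: a follows -∂h/∂a, b follows -∂h/∂b.
∂h/∂a = 24(a - 4)(a + 1)(a + 4); at a=0 this is -384, so a increases.
∂h/∂b = 3b(b + 2); at b=-4 this is 24, so b decreases.
The b-coordinate has no critical point in that direction and runs off to infinity.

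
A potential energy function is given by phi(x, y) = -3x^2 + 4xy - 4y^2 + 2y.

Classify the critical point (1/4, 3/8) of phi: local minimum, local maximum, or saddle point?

local maximum

The Hessian of phi is constant: H = [[-6, 4], [4, -8]].
det(H) = (-6)·(-8) − 4² = 32.
det(H) > 0 and tr(H) = -14 < 0, so H is negative definite and the point is a local maximum.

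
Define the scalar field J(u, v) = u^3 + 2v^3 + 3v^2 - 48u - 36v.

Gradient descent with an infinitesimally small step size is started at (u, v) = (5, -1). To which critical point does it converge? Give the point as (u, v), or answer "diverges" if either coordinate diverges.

J is separable, so gradient descent decouples: u follows -∂J/∂u, v follows -∂J/∂v.
∂J/∂u = 3(u - 4)(u + 4); at u=5 this is 27, so u decreases.
∂J/∂v = 6(v - 2)(v + 3); at v=-1 this is -36, so v increases.
u converges to its nearest critical value 4 (a local min of the u-part); v converges to 2. The iterate converges to (4, 2).

(4, 2)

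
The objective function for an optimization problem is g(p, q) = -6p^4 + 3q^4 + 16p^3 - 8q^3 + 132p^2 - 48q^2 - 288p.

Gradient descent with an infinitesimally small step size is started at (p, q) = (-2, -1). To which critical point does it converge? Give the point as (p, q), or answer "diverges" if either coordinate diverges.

g is separable, so gradient descent decouples: p follows -∂g/∂p, q follows -∂g/∂q.
∂g/∂p = -24(p - 4)(p - 1)(p + 3); at p=-2 this is -432, so p increases.
∂g/∂q = 12q(q - 4)(q + 2); at q=-1 this is 60, so q decreases.
p converges to its nearest critical value 1 (a local min of the p-part); q converges to -2. The iterate converges to (1, -2).

(1, -2)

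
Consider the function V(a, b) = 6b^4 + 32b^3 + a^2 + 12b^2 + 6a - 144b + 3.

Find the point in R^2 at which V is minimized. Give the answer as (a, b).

V(a,b) separates as P(a) + Q(b) + 3, so its minimum is min P + min Q + 3.
P'(a) = 2a + 6 vanishes at a ∈ {-3}; Q'(b) = 24(b - 1)(b + 2)(b + 3) vanishes at b ∈ {-3, -2, 1}.
Local minima of P (where P''>0): P(-3)=-9. Local minima of Q: Q(-3)=162, Q(1)=-94.
So the global minimum of V is P(-3) + Q(1) + 3 = -9 − 94 + 3 = -100, attained at (-3, 1).

(-3, 1)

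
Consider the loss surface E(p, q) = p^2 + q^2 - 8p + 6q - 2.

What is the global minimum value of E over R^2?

E(p,q) separates as A(p) + B(q) − 2, so its minimum is min A + min B − 2.
A'(p) = 2p - 8 vanishes at p ∈ {4}; B'(q) = 2q + 6 vanishes at q ∈ {-3}.
Local minima of A (where A''>0): A(4)=-16. Local minima of B: B(-3)=-9.
So the global minimum of E is A(4) + B(-3) − 2 = -16 − 9 − 2 = -27, attained at (4, -3).

-27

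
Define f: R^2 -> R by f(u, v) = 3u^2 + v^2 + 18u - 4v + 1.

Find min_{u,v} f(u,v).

f(u,v) separates as P(u) + Q(v) + 1, so its minimum is min P + min Q + 1.
P'(u) = 6u + 18 vanishes at u ∈ {-3}; Q'(v) = 2v - 4 vanishes at v ∈ {2}.
Local minima of P (where P''>0): P(-3)=-27. Local minima of Q: Q(2)=-4.
So the global minimum of f is P(-3) + Q(2) + 1 = -27 − 4 + 1 = -30, attained at (-3, 2).

-30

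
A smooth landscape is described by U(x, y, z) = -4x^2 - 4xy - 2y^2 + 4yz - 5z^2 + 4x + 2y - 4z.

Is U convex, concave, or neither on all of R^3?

concave

U is quadratic, so its Hessian is the constant matrix H = [[-8, -4, 0], [-4, -4, 4], [0, 4, -10]].
Leading principal minors: -8, 16, -32.
Signs alternate −, +, − ⇒ H ≺ 0 ⇒ concave.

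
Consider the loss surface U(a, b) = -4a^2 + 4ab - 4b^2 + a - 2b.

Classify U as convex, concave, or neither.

U is quadratic, so its Hessian is the constant matrix H = [[-8, 4], [4, -8]].
det(H) = 48, tr(H) = -16.
det(H) > 0 and tr(H) < 0, so H is negative definite everywhere: concave.

concave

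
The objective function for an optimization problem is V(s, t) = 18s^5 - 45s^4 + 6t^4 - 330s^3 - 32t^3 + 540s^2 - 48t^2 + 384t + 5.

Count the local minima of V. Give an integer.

4

V separates as a function of s plus a function of t, so ∇V=0 decouples.
∂V/∂s = 90s(s - 4)(s - 1)(s + 3) = 0 at s ∈ {-3, 0, 1, 4}; ∂V/∂t = 24(t - 4)(t - 2)(t + 2) = 0 at t ∈ {-2, 2, 4}.
The Hessian is diagonal: diag(V_ss, V_tt). Second derivatives: V_ss(-3)=-7560, V_ss(0)=1080, V_ss(1)=-1080, V_ss(4)=7560; V_tt(-2)=576, V_tt(2)=-192, V_tt(4)=288.
Local minima occur where both diagonal entries positive: (0, -2), (0, 4), (4, -2), (4, 4). Count: 4.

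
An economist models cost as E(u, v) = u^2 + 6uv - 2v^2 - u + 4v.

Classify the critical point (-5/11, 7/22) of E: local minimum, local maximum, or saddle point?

saddle point

The Hessian of E is constant: H = [[2, 6], [6, -4]].
det(H) = 2·(-4) − 6² = -44.
Since det(H) < 0, H is indefinite and the critical point is a saddle point.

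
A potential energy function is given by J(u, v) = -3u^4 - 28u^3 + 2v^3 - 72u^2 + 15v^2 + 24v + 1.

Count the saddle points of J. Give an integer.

3

J separates as a function of u plus a function of v, so ∇J=0 decouples.
∂J/∂u = -12u(u + 3)(u + 4) = 0 at u ∈ {-4, -3, 0}; ∂J/∂v = 6(v + 1)(v + 4) = 0 at v ∈ {-4, -1}.
The Hessian is diagonal: diag(J_uu, J_vv). Second derivatives: J_uu(-4)=-48, J_uu(-3)=36, J_uu(0)=-144; J_vv(-4)=-18, J_vv(-1)=18.
Saddle points occur where the two diagonal entries have opposite signs: (-4, -1), (-3, -4), (0, -1). Count: 3.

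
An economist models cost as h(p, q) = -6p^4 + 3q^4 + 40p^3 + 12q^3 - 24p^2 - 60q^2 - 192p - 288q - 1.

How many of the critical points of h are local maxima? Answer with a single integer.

h separates as a function of p plus a function of q, so ∇h=0 decouples.
∂h/∂p = -24(p - 4)(p - 2)(p + 1) = 0 at p ∈ {-1, 2, 4}; ∂h/∂q = 12(q - 3)(q + 2)(q + 4) = 0 at q ∈ {-4, -2, 3}.
The Hessian is diagonal: diag(h_pp, h_qq). Second derivatives: h_pp(-1)=-360, h_pp(2)=144, h_pp(4)=-240; h_qq(-4)=168, h_qq(-2)=-120, h_qq(3)=420.
Local maxima occur where both diagonal entries negative: (-1, -2), (4, -2). Count: 2.

2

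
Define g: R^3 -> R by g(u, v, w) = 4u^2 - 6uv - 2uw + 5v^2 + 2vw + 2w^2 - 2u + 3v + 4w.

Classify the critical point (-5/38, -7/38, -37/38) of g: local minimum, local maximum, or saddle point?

The Hessian is constant: H = [[8, -6, -2], [-6, 10, 2], [-2, 2, 4]].
Leading principal minors: Δ₁ = 8, Δ₂ = 44, Δ₃ = 152.
All leading minors are positive, so H is positive definite: a local minimum.

local minimum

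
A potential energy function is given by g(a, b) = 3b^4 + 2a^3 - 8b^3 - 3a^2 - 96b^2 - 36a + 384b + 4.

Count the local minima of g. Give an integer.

2

g separates as a function of a plus a function of b, so ∇g=0 decouples.
∂g/∂a = 6(a - 3)(a + 2) = 0 at a ∈ {-2, 3}; ∂g/∂b = 12(b - 4)(b - 2)(b + 4) = 0 at b ∈ {-4, 2, 4}.
The Hessian is diagonal: diag(g_aa, g_bb). Second derivatives: g_aa(-2)=-30, g_aa(3)=30; g_bb(-4)=576, g_bb(2)=-144, g_bb(4)=192.
Local minima occur where both diagonal entries positive: (3, -4), (3, 4). Count: 2.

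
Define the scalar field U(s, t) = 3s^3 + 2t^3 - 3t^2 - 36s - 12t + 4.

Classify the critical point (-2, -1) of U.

local maximum

The mixed partial ∂²U/∂s∂t is 0, so the Hessian at any point is diag(U_ss, U_tt) = diag(18s, 6(2t - 1)).
At (-2, -1): H = diag(-36, -18).
Both eigenvalues are negative, so H is negative definite: a local maximum.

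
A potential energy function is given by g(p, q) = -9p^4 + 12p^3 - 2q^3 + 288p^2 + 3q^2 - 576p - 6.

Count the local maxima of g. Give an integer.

2

g separates as a function of p plus a function of q, so ∇g=0 decouples.
∂g/∂p = -36(p - 4)(p - 1)(p + 4) = 0 at p ∈ {-4, 1, 4}; ∂g/∂q = -6q(q - 1) = 0 at q ∈ {0, 1}.
The Hessian is diagonal: diag(g_pp, g_qq). Second derivatives: g_pp(-4)=-1440, g_pp(1)=540, g_pp(4)=-864; g_qq(0)=6, g_qq(1)=-6.
Local maxima occur where both diagonal entries negative: (-4, 1), (4, 1). Count: 2.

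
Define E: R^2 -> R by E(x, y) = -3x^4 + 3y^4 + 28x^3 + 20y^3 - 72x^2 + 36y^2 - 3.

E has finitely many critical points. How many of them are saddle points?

E separates as a function of x plus a function of y, so ∇E=0 decouples.
∂E/∂x = -12x(x - 4)(x - 3) = 0 at x ∈ {0, 3, 4}; ∂E/∂y = 12y(y + 2)(y + 3) = 0 at y ∈ {-3, -2, 0}.
The Hessian is diagonal: diag(E_xx, E_yy). Second derivatives: E_xx(0)=-144, E_xx(3)=36, E_xx(4)=-48; E_yy(-3)=36, E_yy(-2)=-24, E_yy(0)=72.
Saddle points occur where the two diagonal entries have opposite signs: (0, -3), (0, 0), (3, -2), (4, -3), (4, 0). Count: 5.

5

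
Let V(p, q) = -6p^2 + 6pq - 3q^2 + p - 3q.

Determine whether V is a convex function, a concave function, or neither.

V is quadratic, so its Hessian is the constant matrix H = [[-12, 6], [6, -6]].
det(H) = 36, tr(H) = -18.
det(H) > 0 and tr(H) < 0, so H is negative definite everywhere: concave.

concave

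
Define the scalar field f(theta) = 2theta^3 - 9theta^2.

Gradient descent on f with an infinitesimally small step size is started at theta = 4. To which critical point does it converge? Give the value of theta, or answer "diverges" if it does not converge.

f'(theta) = 6theta(theta - 3), so f'(4) = 24.
Gradient descent moves in the -f' direction, i.e. theta is decreasing.
The nearest critical point in that direction is theta = 3, where f'' = 18 > 0 (a local minimum). The iterate converges there.

3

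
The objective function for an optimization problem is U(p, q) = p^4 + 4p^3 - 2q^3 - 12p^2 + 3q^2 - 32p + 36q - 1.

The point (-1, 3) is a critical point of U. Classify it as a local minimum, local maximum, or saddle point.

The mixed partial ∂²U/∂p∂q is 0, so the Hessian at any point is diag(U_pp, U_qq) = diag(12(p^2 + 2p - 2), 6(-2q + 1)).
At (-1, 3): H = diag(-36, -30).
Both eigenvalues are negative, so H is negative definite: a local maximum.

local maximum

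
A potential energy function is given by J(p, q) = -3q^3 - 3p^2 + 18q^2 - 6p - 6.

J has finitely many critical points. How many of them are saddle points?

1

J separates as a function of p plus a function of q, so ∇J=0 decouples.
∂J/∂p = -6(p + 1) = 0 at p ∈ {-1}; ∂J/∂q = -9q(q - 4) = 0 at q ∈ {0, 4}.
The Hessian is diagonal: diag(J_pp, J_qq). Second derivatives: J_pp(-1)=-6; J_qq(0)=36, J_qq(4)=-36.
Saddle points occur where the two diagonal entries have opposite signs: (-1, 0). Count: 1.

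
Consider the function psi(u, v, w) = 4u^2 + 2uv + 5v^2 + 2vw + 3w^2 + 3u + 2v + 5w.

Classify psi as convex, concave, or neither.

psi is quadratic, so its Hessian is the constant matrix H = [[8, 2, 0], [2, 10, 2], [0, 2, 6]].
Leading principal minors: 8, 76, 424.
All positive ⇒ H ≻ 0 ⇒ convex.

convex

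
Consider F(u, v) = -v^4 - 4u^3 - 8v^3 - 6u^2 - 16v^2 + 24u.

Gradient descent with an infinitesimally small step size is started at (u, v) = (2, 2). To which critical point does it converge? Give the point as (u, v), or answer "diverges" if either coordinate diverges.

F is separable, so gradient descent decouples: u follows -∂F/∂u, v follows -∂F/∂v.
∂F/∂u = -12(u - 1)(u + 2); at u=2 this is -48, so u increases.
∂F/∂v = -4v(v + 2)(v + 4); at v=2 this is -192, so v increases.
The u-coordinate has no critical point in that direction and runs off to infinity.

diverges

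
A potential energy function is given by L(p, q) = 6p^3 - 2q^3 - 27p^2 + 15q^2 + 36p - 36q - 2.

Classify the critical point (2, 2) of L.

The mixed partial ∂²L/∂p∂q is 0, so the Hessian at any point is diag(L_pp, L_qq) = diag(18(2p - 3), 6(-2q + 5)).
At (2, 2): H = diag(18, 6).
Both eigenvalues are positive, so H is positive definite: a local minimum.

local minimum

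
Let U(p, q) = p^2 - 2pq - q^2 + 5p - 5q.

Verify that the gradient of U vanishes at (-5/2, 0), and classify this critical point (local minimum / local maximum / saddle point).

∇U = (2p - 2q + 5, -2p - 2q - 5); substituting (-5/2, 0) gives ∇U = (0, 0), so (-5/2, 0) is indeed a critical point.
The Hessian of U is constant: H = [[2, -2], [-2, -2]].
det(H) = 2·(-2) − (-2)² = -8.
Since det(H) < 0, H is indefinite and the critical point is a saddle point.

saddle point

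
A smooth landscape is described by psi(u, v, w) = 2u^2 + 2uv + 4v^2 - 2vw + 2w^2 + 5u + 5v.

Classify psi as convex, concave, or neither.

psi is quadratic, so its Hessian is the constant matrix H = [[4, 2, 0], [2, 8, -2], [0, -2, 4]].
Leading principal minors: 4, 28, 96.
All positive ⇒ H ≻ 0 ⇒ convex.

convex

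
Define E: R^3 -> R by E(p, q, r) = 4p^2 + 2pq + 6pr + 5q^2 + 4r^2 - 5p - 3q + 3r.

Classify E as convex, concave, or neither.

convex

E is quadratic, so its Hessian is the constant matrix H = [[8, 2, 6], [2, 10, 0], [6, 0, 8]].
Leading principal minors: 8, 76, 248.
All positive ⇒ H ≻ 0 ⇒ convex.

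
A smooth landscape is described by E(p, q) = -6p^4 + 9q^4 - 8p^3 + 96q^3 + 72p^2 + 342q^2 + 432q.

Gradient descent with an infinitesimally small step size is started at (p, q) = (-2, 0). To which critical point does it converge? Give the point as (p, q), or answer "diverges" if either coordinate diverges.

(0, -1)

E is separable, so gradient descent decouples: p follows -∂E/∂p, q follows -∂E/∂q.
∂E/∂p = -24p(p - 2)(p + 3); at p=-2 this is -192, so p increases.
∂E/∂q = 36(q + 1)(q + 3)(q + 4); at q=0 this is 432, so q decreases.
p converges to its nearest critical value 0 (a local min of the p-part); q converges to -1. The iterate converges to (0, -1).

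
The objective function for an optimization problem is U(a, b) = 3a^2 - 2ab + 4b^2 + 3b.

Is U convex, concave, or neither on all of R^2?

convex

U is quadratic, so its Hessian is the constant matrix H = [[6, -2], [-2, 8]].
det(H) = 44, tr(H) = 14.
det(H) > 0 and tr(H) > 0, so H is positive definite everywhere: convex.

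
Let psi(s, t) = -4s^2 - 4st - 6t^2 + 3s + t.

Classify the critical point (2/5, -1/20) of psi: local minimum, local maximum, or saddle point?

The Hessian of psi is constant: H = [[-8, -4], [-4, -12]].
det(H) = (-8)·(-12) − (-4)² = 80.
det(H) > 0 and tr(H) = -20 < 0, so H is negative definite and the point is a local maximum.

local maximum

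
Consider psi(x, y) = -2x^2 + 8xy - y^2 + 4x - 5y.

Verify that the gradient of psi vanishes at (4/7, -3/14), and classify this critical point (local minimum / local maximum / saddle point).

saddle point

∇psi = (-4x + 8y + 4, 8x - 2y - 5); substituting (4/7, -3/14) gives ∇psi = (0, 0), so (4/7, -3/14) is indeed a critical point.
The Hessian of psi is constant: H = [[-4, 8], [8, -2]].
det(H) = (-4)·(-2) − 8² = -56.
Since det(H) < 0, H is indefinite and the critical point is a saddle point.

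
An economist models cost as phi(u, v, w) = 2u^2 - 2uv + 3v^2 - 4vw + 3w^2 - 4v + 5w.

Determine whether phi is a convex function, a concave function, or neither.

convex

phi is quadratic, so its Hessian is the constant matrix H = [[4, -2, 0], [-2, 6, -4], [0, -4, 6]].
Leading principal minors: 4, 20, 56.
All positive ⇒ H ≻ 0 ⇒ convex.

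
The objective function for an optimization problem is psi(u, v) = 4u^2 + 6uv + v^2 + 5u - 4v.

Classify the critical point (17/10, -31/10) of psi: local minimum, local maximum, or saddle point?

saddle point

The Hessian of psi is constant: H = [[8, 6], [6, 2]].
det(H) = 8·2 − 6² = -20.
Since det(H) < 0, H is indefinite and the critical point is a saddle point.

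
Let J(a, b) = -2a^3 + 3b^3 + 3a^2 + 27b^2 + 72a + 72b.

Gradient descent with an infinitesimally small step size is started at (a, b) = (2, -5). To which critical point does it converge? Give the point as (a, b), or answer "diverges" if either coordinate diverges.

J is separable, so gradient descent decouples: a follows -∂J/∂a, b follows -∂J/∂b.
∂J/∂a = -6(a - 4)(a + 3); at a=2 this is 60, so a decreases.
∂J/∂b = 9(b + 2)(b + 4); at b=-5 this is 27, so b decreases.
The b-coordinate has no critical point in that direction and runs off to infinity.

diverges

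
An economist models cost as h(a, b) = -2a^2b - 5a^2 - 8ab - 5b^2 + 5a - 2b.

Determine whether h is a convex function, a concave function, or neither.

neither

The term -2a^2b is cubic, so the Hessian is not constant.
∂²h/∂a² = -4b - 10, which takes both signs as b varies (negative for sufficiently large b). A diagonal entry of the Hessian changing sign means the Hessian is neither positive- nor negative-semidefinite on all of R^2.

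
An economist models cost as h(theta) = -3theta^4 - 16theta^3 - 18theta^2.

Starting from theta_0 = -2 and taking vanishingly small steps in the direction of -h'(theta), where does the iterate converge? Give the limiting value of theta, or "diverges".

h'(theta) = -12theta(theta + 1)(theta + 3), so h'(-2) = -24.
Gradient descent moves in the -h' direction, i.e. theta is increasing.
The nearest critical point in that direction is theta = -1, where h'' = 24 > 0 (a local minimum). The iterate converges there.

-1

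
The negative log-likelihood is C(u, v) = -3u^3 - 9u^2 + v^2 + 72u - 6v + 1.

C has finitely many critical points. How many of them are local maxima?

C separates as a function of u plus a function of v, so ∇C=0 decouples.
∂C/∂u = -9(u - 2)(u + 4) = 0 at u ∈ {-4, 2}; ∂C/∂v = 2(v - 3) = 0 at v ∈ {3}.
The Hessian is diagonal: diag(C_uu, C_vv). Second derivatives: C_uu(-4)=54, C_uu(2)=-54; C_vv(3)=2.
Local maxima occur where both diagonal entries negative: none. Count: 0.

0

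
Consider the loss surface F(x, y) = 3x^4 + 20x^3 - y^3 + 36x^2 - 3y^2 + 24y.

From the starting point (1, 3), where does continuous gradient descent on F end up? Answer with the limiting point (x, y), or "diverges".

F is separable, so gradient descent decouples: x follows -∂F/∂x, y follows -∂F/∂y.
∂F/∂x = 12x(x + 2)(x + 3); at x=1 this is 144, so x decreases.
∂F/∂y = -3(y - 2)(y + 4); at y=3 this is -21, so y increases.
The y-coordinate has no critical point in that direction and runs off to infinity.

diverges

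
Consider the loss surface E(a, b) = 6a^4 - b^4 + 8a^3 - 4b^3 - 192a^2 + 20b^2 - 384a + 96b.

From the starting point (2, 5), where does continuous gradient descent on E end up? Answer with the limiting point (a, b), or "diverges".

diverges

E is separable, so gradient descent decouples: a follows -∂E/∂a, b follows -∂E/∂b.
∂E/∂a = 24(a - 4)(a + 1)(a + 4); at a=2 this is -864, so a increases.
∂E/∂b = -4(b - 3)(b + 2)(b + 4); at b=5 this is -504, so b increases.
The b-coordinate has no critical point in that direction and runs off to infinity.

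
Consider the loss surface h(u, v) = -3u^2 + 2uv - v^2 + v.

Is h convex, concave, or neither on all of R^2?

concave

h is quadratic, so its Hessian is the constant matrix H = [[-6, 2], [2, -2]].
det(H) = 8, tr(H) = -8.
det(H) > 0 and tr(H) < 0, so H is negative definite everywhere: concave.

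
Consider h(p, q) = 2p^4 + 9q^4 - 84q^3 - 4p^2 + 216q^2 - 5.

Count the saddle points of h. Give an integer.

4

h separates as a function of p plus a function of q, so ∇h=0 decouples.
∂h/∂p = 8p(p - 1)(p + 1) = 0 at p ∈ {-1, 0, 1}; ∂h/∂q = 36q(q - 4)(q - 3) = 0 at q ∈ {0, 3, 4}.
The Hessian is diagonal: diag(h_pp, h_qq). Second derivatives: h_pp(-1)=16, h_pp(0)=-8, h_pp(1)=16; h_qq(0)=432, h_qq(3)=-108, h_qq(4)=144.
Saddle points occur where the two diagonal entries have opposite signs: (-1, 3), (0, 0), (0, 4), (1, 3). Count: 4.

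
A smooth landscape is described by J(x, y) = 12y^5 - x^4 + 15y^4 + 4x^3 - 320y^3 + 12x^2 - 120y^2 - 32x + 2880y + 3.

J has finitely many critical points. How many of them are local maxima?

4

J separates as a function of x plus a function of y, so ∇J=0 decouples.
∂J/∂x = -4(x - 4)(x - 1)(x + 2) = 0 at x ∈ {-2, 1, 4}; ∂J/∂y = 60(y - 3)(y - 2)(y + 2)(y + 4) = 0 at y ∈ {-4, -2, 2, 3}.
The Hessian is diagonal: diag(J_xx, J_yy). Second derivatives: J_xx(-2)=-72, J_xx(1)=36, J_xx(4)=-72; J_yy(-4)=-5040, J_yy(-2)=2400, J_yy(2)=-1440, J_yy(3)=2100.
Local maxima occur where both diagonal entries negative: (-2, -4), (-2, 2), (4, -4), (4, 2). Count: 4.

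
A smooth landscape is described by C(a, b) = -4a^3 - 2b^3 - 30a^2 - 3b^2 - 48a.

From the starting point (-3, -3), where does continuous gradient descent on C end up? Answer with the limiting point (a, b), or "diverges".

(-4, -1)

C is separable, so gradient descent decouples: a follows -∂C/∂a, b follows -∂C/∂b.
∂C/∂a = -12(a + 1)(a + 4); at a=-3 this is 24, so a decreases.
∂C/∂b = -6b(b + 1); at b=-3 this is -36, so b increases.
a converges to its nearest critical value -4 (a local min of the a-part); b converges to -1. The iterate converges to (-4, -1).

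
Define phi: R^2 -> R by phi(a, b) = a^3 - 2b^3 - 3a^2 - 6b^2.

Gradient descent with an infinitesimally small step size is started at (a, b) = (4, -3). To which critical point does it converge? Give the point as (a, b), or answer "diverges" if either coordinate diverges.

phi is separable, so gradient descent decouples: a follows -∂phi/∂a, b follows -∂phi/∂b.
∂phi/∂a = 3a(a - 2); at a=4 this is 24, so a decreases.
∂phi/∂b = -6b(b + 2); at b=-3 this is -18, so b increases.
a converges to its nearest critical value 2 (a local min of the a-part); b converges to -2. The iterate converges to (2, -2).

(2, -2)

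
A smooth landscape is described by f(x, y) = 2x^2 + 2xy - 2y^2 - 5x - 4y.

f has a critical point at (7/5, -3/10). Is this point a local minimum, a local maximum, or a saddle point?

saddle point

The Hessian of f is constant: H = [[4, 2], [2, -4]].
det(H) = 4·(-4) − 2² = -20.
Since det(H) < 0, H is indefinite and the critical point is a saddle point.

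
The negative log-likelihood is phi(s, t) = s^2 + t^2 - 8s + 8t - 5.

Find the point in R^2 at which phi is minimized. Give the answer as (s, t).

phi(s,t) separates as P(s) + Q(t) − 5, so its minimum is min P + min Q − 5.
P'(s) = 2s - 8 vanishes at s ∈ {4}; Q'(t) = 2(t + 4) vanishes at t ∈ {-4}.
Local minima of P (where P''>0): P(4)=-16. Local minima of Q: Q(-4)=-16.
So the global minimum of phi is P(4) + Q(-4) − 5 = -16 − 16 − 5 = -37, attained at (4, -4).

(4, -4)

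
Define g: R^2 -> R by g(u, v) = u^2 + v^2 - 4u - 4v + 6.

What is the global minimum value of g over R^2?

g(u,v) separates as P(u) + Q(v) + 6, so its minimum is min P + min Q + 6.
P'(u) = 2u - 4 vanishes at u ∈ {2}; Q'(v) = 2v - 4 vanishes at v ∈ {2}.
Local minima of P (where P''>0): P(2)=-4. Local minima of Q: Q(2)=-4.
So the global minimum of g is P(2) + Q(2) + 6 = -4 − 4 + 6 = -2, attained at (2, 2).

-2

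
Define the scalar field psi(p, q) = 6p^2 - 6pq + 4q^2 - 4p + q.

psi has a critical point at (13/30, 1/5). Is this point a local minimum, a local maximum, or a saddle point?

The Hessian of psi is constant: H = [[12, -6], [-6, 8]].
det(H) = 12·8 − (-6)² = 60.
det(H) > 0 and tr(H) = 20 > 0, so H is positive definite and the point is a local minimum.

local minimum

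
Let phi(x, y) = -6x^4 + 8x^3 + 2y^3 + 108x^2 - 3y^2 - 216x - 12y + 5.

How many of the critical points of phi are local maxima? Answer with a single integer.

phi separates as a function of x plus a function of y, so ∇phi=0 decouples.
∂phi/∂x = -24(x - 3)(x - 1)(x + 3) = 0 at x ∈ {-3, 1, 3}; ∂phi/∂y = 6(y - 2)(y + 1) = 0 at y ∈ {-1, 2}.
The Hessian is diagonal: diag(phi_xx, phi_yy). Second derivatives: phi_xx(-3)=-576, phi_xx(1)=192, phi_xx(3)=-288; phi_yy(-1)=-18, phi_yy(2)=18.
Local maxima occur where both diagonal entries negative: (-3, -1), (3, -1). Count: 2.

2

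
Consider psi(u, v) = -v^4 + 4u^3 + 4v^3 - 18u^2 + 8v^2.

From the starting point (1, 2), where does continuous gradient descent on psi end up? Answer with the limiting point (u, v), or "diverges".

(3, 0)

psi is separable, so gradient descent decouples: u follows -∂psi/∂u, v follows -∂psi/∂v.
∂psi/∂u = 12u(u - 3); at u=1 this is -24, so u increases.
∂psi/∂v = -4v(v - 4)(v + 1); at v=2 this is 48, so v decreases.
u converges to its nearest critical value 3 (a local min of the u-part); v converges to 0. The iterate converges to (3, 0).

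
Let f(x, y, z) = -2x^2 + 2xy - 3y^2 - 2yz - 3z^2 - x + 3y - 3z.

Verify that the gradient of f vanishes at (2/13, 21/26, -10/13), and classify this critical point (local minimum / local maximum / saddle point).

∇f = (-4x + 2y - 1, 2x - 6y - 2z + 3, -2y - 6z - 3); substituting (2/13, 21/26, -10/13) gives ∇f = (0, 0, 0), so (2/13, 21/26, -10/13) is indeed a critical point.
The Hessian is constant: H = [[-4, 2, 0], [2, -6, -2], [0, -2, -6]].
Leading principal minors: Δ₁ = -4, Δ₂ = 20, Δ₃ = -104.
The minors alternate sign starting negative (−, +, −), so H is negative definite: a local maximum.

local maximum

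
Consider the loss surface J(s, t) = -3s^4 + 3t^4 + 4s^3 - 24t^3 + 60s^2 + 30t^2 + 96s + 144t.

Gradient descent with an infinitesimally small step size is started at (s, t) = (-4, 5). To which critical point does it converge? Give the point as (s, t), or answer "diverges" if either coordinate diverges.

diverges

J is separable, so gradient descent decouples: s follows -∂J/∂s, t follows -∂J/∂t.
∂J/∂s = -12(s - 4)(s + 1)(s + 2); at s=-4 this is 576, so s decreases.
∂J/∂t = 12(t - 4)(t - 3)(t + 1); at t=5 this is 144, so t decreases.
The s-coordinate has no critical point in that direction and runs off to infinity.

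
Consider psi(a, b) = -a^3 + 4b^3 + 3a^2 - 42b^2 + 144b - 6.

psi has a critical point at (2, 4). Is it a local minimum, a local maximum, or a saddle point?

saddle point

The mixed partial ∂²psi/∂a∂b is 0, so the Hessian at any point is diag(psi_aa, psi_bb) = diag(6(-a + 1), 12(2b - 7)).
At (2, 4): H = diag(-6, 12).
The eigenvalues have opposite signs, so H is indefinite: a saddle point.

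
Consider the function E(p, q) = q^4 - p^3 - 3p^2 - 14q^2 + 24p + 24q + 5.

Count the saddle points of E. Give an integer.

3

E separates as a function of p plus a function of q, so ∇E=0 decouples.
∂E/∂p = -3(p - 2)(p + 4) = 0 at p ∈ {-4, 2}; ∂E/∂q = 4(q - 2)(q - 1)(q + 3) = 0 at q ∈ {-3, 1, 2}.
The Hessian is diagonal: diag(E_pp, E_qq). Second derivatives: E_pp(-4)=18, E_pp(2)=-18; E_qq(-3)=80, E_qq(1)=-16, E_qq(2)=20.
Saddle points occur where the two diagonal entries have opposite signs: (-4, 1), (2, -3), (2, 2). Count: 3.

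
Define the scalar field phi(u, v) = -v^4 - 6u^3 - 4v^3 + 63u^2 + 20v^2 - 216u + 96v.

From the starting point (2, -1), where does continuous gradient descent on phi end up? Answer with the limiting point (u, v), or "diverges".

phi is separable, so gradient descent decouples: u follows -∂phi/∂u, v follows -∂phi/∂v.
∂phi/∂u = -18(u - 4)(u - 3); at u=2 this is -36, so u increases.
∂phi/∂v = -4(v - 3)(v + 2)(v + 4); at v=-1 this is 48, so v decreases.
u converges to its nearest critical value 3 (a local min of the u-part); v converges to -2. The iterate converges to (3, -2).

(3, -2)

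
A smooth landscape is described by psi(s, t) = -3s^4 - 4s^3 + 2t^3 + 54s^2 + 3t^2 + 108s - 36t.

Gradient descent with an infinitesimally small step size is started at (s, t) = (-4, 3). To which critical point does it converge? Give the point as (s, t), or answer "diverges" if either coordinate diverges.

diverges

psi is separable, so gradient descent decouples: s follows -∂psi/∂s, t follows -∂psi/∂t.
∂psi/∂s = -12(s - 3)(s + 1)(s + 3); at s=-4 this is 252, so s decreases.
∂psi/∂t = 6(t - 2)(t + 3); at t=3 this is 36, so t decreases.
The s-coordinate has no critical point in that direction and runs off to infinity.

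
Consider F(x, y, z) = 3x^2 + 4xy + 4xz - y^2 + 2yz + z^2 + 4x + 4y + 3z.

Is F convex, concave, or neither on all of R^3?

F is quadratic, so its Hessian is the constant matrix H = [[6, 4, 4], [4, -2, 2], [4, 2, 2]].
Leading principal minors: 6, -28, 16.
Neither pattern holds ⇒ H is indefinite ⇒ neither convex nor concave.

neither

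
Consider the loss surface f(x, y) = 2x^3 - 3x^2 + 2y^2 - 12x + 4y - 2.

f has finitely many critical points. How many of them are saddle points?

f separates as a function of x plus a function of y, so ∇f=0 decouples.
∂f/∂x = 6(x - 2)(x + 1) = 0 at x ∈ {-1, 2}; ∂f/∂y = 4(y + 1) = 0 at y ∈ {-1}.
The Hessian is diagonal: diag(f_xx, f_yy). Second derivatives: f_xx(-1)=-18, f_xx(2)=18; f_yy(-1)=4.
Saddle points occur where the two diagonal entries have opposite signs: (-1, -1). Count: 1.

1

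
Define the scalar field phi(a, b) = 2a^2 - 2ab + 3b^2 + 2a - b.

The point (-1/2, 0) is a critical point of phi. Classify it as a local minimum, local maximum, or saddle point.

The Hessian of phi is constant: H = [[4, -2], [-2, 6]].
det(H) = 4·6 − (-2)² = 20.
det(H) > 0 and tr(H) = 10 > 0, so H is positive definite and the point is a local minimum.

local minimum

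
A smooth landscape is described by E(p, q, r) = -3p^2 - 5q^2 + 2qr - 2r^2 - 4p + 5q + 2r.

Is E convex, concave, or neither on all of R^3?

E is quadratic, so its Hessian is the constant matrix H = [[-6, 0, 0], [0, -10, 2], [0, 2, -4]].
Leading principal minors: -6, 60, -216.
Signs alternate −, +, − ⇒ H ≺ 0 ⇒ concave.

concave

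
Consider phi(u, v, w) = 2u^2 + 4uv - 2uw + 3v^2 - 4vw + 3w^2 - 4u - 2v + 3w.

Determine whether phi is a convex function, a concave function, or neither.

phi is quadratic, so its Hessian is the constant matrix H = [[4, 4, -2], [4, 6, -4], [-2, -4, 6]].
Leading principal minors: 4, 8, 24.
All positive ⇒ H ≻ 0 ⇒ convex.

convex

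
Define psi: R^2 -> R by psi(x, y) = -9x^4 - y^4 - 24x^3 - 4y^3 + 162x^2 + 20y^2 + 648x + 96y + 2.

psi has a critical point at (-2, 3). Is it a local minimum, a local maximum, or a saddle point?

The mixed partial ∂²psi/∂x∂y is 0, so the Hessian at any point is diag(psi_xx, psi_yy) = diag(36(-3x^2 - 4x + 9), 4(-3y^2 - 6y + 10)).
At (-2, 3): H = diag(180, -140).
The eigenvalues have opposite signs, so H is indefinite: a saddle point.

saddle point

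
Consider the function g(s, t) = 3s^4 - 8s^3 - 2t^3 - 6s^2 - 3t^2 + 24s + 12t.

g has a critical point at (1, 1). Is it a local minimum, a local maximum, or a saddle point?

local maximum

The mixed partial ∂²g/∂s∂t is 0, so the Hessian at any point is diag(g_ss, g_tt) = diag(12(3s^2 - 4s - 1), -6(2t + 1)).
At (1, 1): H = diag(-24, -18).
Both eigenvalues are negative, so H is negative definite: a local maximum.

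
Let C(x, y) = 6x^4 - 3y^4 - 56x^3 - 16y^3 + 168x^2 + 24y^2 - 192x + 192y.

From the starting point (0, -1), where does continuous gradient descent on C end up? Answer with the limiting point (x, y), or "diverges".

(1, -2)

C is separable, so gradient descent decouples: x follows -∂C/∂x, y follows -∂C/∂y.
∂C/∂x = 24(x - 4)(x - 2)(x - 1); at x=0 this is -192, so x increases.
∂C/∂y = -12(y - 2)(y + 2)(y + 4); at y=-1 this is 108, so y decreases.
x converges to its nearest critical value 1 (a local min of the x-part); y converges to -2. The iterate converges to (1, -2).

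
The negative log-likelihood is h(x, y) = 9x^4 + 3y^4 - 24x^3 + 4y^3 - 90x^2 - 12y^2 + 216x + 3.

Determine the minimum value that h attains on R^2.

h(x,y) separates as P(x) + Q(y) + 3, so its minimum is min P + min Q + 3.
P'(x) = 36(x - 3)(x - 1)(x + 2) vanishes at x ∈ {-2, 1, 3}; Q'(y) = 12y(y - 1)(y + 2) vanishes at y ∈ {-2, 0, 1}.
Local minima of P (where P''>0): P(-2)=-456, P(3)=-81. Local minima of Q: Q(-2)=-32, Q(1)=-5.
So the global minimum of h is P(-2) + Q(-2) + 3 = -456 − 32 + 3 = -485, attained at (-2, -2).

-485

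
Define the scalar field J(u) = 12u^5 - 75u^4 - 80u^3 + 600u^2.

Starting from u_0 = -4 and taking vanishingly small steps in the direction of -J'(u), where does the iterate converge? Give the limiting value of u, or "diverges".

J'(u) = 60u(u - 5)(u - 2)(u + 2), so J'(-4) = 25920.
Gradient descent moves in the -J' direction, i.e. u is decreasing.
There is no critical point below u=-4, and J' keeps the same sign, so the iterate runs off to −∞.

diverges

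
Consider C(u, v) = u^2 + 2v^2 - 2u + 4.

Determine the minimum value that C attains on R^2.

3

C(u,v) separates as P(u) + Q(v) + 4, so its minimum is min P + min Q + 4.
P'(u) = 2u - 2 vanishes at u ∈ {1}; Q'(v) = 4v vanishes at v ∈ {0}.
Local minima of P (where P''>0): P(1)=-1. Local minima of Q: Q(0)=0.
So the global minimum of C is P(1) + Q(0) + 4 = -1 + 0 + 4 = 3, attained at (1, 0).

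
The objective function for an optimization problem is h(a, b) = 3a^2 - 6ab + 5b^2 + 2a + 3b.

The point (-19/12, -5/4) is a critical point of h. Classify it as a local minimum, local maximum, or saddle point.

The Hessian of h is constant: H = [[6, -6], [-6, 10]].
det(H) = 6·10 − (-6)² = 24.
det(H) > 0 and tr(H) = 16 > 0, so H is positive definite and the point is a local minimum.

local minimum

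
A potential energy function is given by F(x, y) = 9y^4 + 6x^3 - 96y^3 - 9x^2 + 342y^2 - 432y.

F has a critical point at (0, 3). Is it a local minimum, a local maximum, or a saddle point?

local maximum

The mixed partial ∂²F/∂x∂y is 0, so the Hessian at any point is diag(F_xx, F_yy) = diag(18(2x - 1), 36(3y^2 - 16y + 19)).
At (0, 3): H = diag(-18, -72).
Both eigenvalues are negative, so H is negative definite: a local maximum.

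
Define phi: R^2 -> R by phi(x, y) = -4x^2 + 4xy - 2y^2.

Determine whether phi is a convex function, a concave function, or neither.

concave

phi is quadratic, so its Hessian is the constant matrix H = [[-8, 4], [4, -4]].
det(H) = 16, tr(H) = -12.
det(H) > 0 and tr(H) < 0, so H is negative definite everywhere: concave.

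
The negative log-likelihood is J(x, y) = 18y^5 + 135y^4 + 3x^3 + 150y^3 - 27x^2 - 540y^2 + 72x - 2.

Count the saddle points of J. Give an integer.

J separates as a function of x plus a function of y, so ∇J=0 decouples.
∂J/∂x = 9(x - 4)(x - 2) = 0 at x ∈ {2, 4}; ∂J/∂y = 90y(y - 1)(y + 3)(y + 4) = 0 at y ∈ {-4, -3, 0, 1}.
The Hessian is diagonal: diag(J_xx, J_yy). Second derivatives: J_xx(2)=-18, J_xx(4)=18; J_yy(-4)=-1800, J_yy(-3)=1080, J_yy(0)=-1080, J_yy(1)=1800.
Saddle points occur where the two diagonal entries have opposite signs: (2, -3), (2, 1), (4, -4), (4, 0). Count: 4.

4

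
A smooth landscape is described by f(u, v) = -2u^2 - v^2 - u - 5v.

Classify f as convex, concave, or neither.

f is quadratic, so its Hessian is the constant matrix H = [[-4, 0], [0, -2]].
det(H) = 8, tr(H) = -6.
det(H) > 0 and tr(H) < 0, so H is negative definite everywhere: concave.

concave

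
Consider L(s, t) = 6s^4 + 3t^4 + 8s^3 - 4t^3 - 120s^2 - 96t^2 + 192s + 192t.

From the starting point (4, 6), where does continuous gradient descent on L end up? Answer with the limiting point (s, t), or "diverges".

L is separable, so gradient descent decouples: s follows -∂L/∂s, t follows -∂L/∂t.
∂L/∂s = 24(s - 2)(s - 1)(s + 4); at s=4 this is 1152, so s decreases.
∂L/∂t = 12(t - 4)(t - 1)(t + 4); at t=6 this is 1200, so t decreases.
s converges to its nearest critical value 2 (a local min of the s-part); t converges to 4. The iterate converges to (2, 4).

(2, 4)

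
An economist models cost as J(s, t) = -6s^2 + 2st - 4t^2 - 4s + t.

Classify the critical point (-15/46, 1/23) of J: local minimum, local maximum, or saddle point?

The Hessian of J is constant: H = [[-12, 2], [2, -8]].
det(H) = (-12)·(-8) − 2² = 92.
det(H) > 0 and tr(H) = -20 < 0, so H is negative definite and the point is a local maximum.

local maximum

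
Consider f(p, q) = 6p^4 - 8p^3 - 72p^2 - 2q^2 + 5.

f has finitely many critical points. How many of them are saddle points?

f separates as a function of p plus a function of q, so ∇f=0 decouples.
∂f/∂p = 24p(p - 3)(p + 2) = 0 at p ∈ {-2, 0, 3}; ∂f/∂q = -4q = 0 at q ∈ {0}.
The Hessian is diagonal: diag(f_pp, f_qq). Second derivatives: f_pp(-2)=240, f_pp(0)=-144, f_pp(3)=360; f_qq(0)=-4.
Saddle points occur where the two diagonal entries have opposite signs: (-2, 0), (3, 0). Count: 2.

2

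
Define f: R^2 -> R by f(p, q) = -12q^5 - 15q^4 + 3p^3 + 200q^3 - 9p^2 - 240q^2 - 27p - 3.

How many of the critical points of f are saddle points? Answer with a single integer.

f separates as a function of p plus a function of q, so ∇f=0 decouples.
∂f/∂p = 9(p - 3)(p + 1) = 0 at p ∈ {-1, 3}; ∂f/∂q = -60q(q - 2)(q - 1)(q + 4) = 0 at q ∈ {-4, 0, 1, 2}.
The Hessian is diagonal: diag(f_pp, f_qq). Second derivatives: f_pp(-1)=-36, f_pp(3)=36; f_qq(-4)=7200, f_qq(0)=-480, f_qq(1)=300, f_qq(2)=-720.
Saddle points occur where the two diagonal entries have opposite signs: (-1, -4), (-1, 1), (3, 0), (3, 2). Count: 4.

4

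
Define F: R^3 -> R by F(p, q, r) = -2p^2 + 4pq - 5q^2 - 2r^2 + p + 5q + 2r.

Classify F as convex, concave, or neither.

concave

F is quadratic, so its Hessian is the constant matrix H = [[-4, 4, 0], [4, -10, 0], [0, 0, -4]].
Leading principal minors: -4, 24, -96.
Signs alternate −, +, − ⇒ H ≺ 0 ⇒ concave.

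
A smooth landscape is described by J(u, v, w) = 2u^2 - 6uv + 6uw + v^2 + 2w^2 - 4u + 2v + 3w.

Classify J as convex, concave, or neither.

J is quadratic, so its Hessian is the constant matrix H = [[4, -6, 6], [-6, 2, 0], [6, 0, 4]].
Leading principal minors: 4, -28, -184.
Neither pattern holds ⇒ H is indefinite ⇒ neither convex nor concave.

neither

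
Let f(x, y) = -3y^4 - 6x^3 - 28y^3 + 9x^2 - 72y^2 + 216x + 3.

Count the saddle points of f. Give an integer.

f separates as a function of x plus a function of y, so ∇f=0 decouples.
∂f/∂x = -18(x - 4)(x + 3) = 0 at x ∈ {-3, 4}; ∂f/∂y = -12y(y + 3)(y + 4) = 0 at y ∈ {-4, -3, 0}.
The Hessian is diagonal: diag(f_xx, f_yy). Second derivatives: f_xx(-3)=126, f_xx(4)=-126; f_yy(-4)=-48, f_yy(-3)=36, f_yy(0)=-144.
Saddle points occur where the two diagonal entries have opposite signs: (-3, -4), (-3, 0), (4, -3). Count: 3.

3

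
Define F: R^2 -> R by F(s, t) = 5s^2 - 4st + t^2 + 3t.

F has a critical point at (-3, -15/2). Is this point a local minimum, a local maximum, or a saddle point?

local minimum

The Hessian of F is constant: H = [[10, -4], [-4, 2]].
det(H) = 10·2 − (-4)² = 4.
det(H) > 0 and tr(H) = 12 > 0, so H is positive definite and the point is a local minimum.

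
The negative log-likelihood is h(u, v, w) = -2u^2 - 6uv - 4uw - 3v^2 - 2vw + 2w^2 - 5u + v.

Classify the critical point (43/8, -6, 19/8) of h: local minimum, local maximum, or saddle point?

The Hessian is constant: H = [[-4, -6, -4], [-6, -6, -2], [-4, -2, 4]].
Leading principal minors: Δ₁ = -4, Δ₂ = -12, Δ₃ = -32.
The minors fit neither the all-positive nor the alternating-sign pattern, so H is indefinite: a saddle point.

saddle point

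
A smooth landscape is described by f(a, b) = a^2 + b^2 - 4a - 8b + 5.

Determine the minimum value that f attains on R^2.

f(a,b) separates as P(a) + Q(b) + 5, so its minimum is min P + min Q + 5.
P'(a) = 2a - 4 vanishes at a ∈ {2}; Q'(b) = 2b - 8 vanishes at b ∈ {4}.
Local minima of P (where P''>0): P(2)=-4. Local minima of Q: Q(4)=-16.
So the global minimum of f is P(2) + Q(4) + 5 = -4 − 16 + 5 = -15, attained at (2, 4).

-15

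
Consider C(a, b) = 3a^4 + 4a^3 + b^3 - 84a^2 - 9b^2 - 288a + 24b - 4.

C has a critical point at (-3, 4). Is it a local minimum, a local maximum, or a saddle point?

local minimum

The mixed partial ∂²C/∂a∂b is 0, so the Hessian at any point is diag(C_aa, C_bb) = diag(12(3a^2 + 2a - 14), 6(b - 3)).
At (-3, 4): H = diag(84, 6).
Both eigenvalues are positive, so H is positive definite: a local minimum.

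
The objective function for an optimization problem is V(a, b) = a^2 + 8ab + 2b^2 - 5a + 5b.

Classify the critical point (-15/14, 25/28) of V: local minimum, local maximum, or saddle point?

The Hessian of V is constant: H = [[2, 8], [8, 4]].
det(H) = 2·4 − 8² = -56.
Since det(H) < 0, H is indefinite and the critical point is a saddle point.

saddle point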